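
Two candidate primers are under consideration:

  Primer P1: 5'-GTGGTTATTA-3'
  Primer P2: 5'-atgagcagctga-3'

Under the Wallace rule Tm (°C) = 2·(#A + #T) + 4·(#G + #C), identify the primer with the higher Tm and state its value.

Primer P1: A+T=7, G+C=3 → Tm = 2(7)+4(3) = 26°C
Primer P2: A+T=6, G+C=6 → Tm = 2(6)+4(6) = 36°C
26°C vs 36°C → primer P2 is higher.

Primer P2, 36°C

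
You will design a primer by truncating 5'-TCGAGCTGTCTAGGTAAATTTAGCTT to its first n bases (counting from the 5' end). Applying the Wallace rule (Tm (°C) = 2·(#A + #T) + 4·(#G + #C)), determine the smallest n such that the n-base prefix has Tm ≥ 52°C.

First 17 bases: TCGAGCTGTCTAGGTAA → Tm = 50°C (< 52°C)
First 18 bases: TCGAGCTGTCTAGGTAAA → Tm = 52°C (≥ 52°C)
Each additional base adds 2°C (A/T) or 4°C (G/C), so Tm is non-decreasing in n; n = 18 is the first length to reach 52°C.

n = 18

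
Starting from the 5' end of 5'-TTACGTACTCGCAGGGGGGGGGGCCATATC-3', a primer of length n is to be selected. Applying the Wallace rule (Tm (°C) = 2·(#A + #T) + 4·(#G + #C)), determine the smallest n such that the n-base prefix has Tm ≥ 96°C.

n = 30

First 29 bases: TTACGTACTCGCAGGGGGGGGGGCCATAT → Tm = 94°C (< 96°C)
First 30 bases: TTACGTACTCGCAGGGGGGGGGGCCATATC → Tm = 98°C (≥ 96°C)
Each additional base adds 2°C (A/T) or 4°C (G/C), so Tm is non-decreasing in n; n = 30 is the first length to reach 96°C.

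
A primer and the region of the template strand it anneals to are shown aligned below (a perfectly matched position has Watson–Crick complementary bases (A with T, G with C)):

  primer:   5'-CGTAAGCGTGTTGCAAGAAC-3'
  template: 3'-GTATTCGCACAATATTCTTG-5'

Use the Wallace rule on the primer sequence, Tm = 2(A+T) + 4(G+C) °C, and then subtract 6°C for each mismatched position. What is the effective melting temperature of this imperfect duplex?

42°C

Primer base counts: A=6, T=4, G=6, C=4 → A+T=10, G+C=10
Perfect-match Tm = 2(10) + 4(10) = 20 + 40 = 60°C
Mismatches (positions where the bases are not complementary): 3 (at positions 2, 13, 14)
Effective Tm = 60 − 3×6 = 60 − 18 = 42°C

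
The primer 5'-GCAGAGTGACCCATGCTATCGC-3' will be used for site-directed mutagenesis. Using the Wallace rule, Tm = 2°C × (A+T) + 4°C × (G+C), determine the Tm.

70°C

Counting bases: A=5, G=6, C=7, T=4
A+T = 9, G+C = 13
Tm = 2(9) + 4(13) = 18 + 52 = 70°C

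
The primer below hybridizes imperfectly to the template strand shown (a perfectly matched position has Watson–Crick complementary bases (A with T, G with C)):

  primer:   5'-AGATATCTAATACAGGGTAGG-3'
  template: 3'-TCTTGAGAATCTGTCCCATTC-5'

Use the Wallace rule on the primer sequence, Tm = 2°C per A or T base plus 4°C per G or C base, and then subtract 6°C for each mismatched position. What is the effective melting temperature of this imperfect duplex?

28°C

Primer base counts: A=8, T=5, G=6, C=2 → A+T=13, G+C=8
Perfect-match Tm = 2(13) + 4(8) = 26 + 32 = 58°C
Mismatches (positions where the bases are not complementary): 5 (at positions 4, 5, 9, 11, 20)
Effective Tm = 58 − 5×6 = 58 − 30 = 28°C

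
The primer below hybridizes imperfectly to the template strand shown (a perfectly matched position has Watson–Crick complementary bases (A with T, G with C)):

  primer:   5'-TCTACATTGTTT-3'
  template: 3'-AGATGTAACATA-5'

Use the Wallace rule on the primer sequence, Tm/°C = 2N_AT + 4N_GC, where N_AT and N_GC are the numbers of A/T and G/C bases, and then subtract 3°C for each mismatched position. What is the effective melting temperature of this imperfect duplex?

Primer base counts: A=2, T=7, G=1, C=2 → A+T=9, G+C=3
Perfect-match Tm = 2(9) + 4(3) = 18 + 12 = 30°C
Mismatches (positions where the bases are not complementary): 1 (at position 11)
Effective Tm = 30 − 1×3 = 30 − 3 = 27°C

27°C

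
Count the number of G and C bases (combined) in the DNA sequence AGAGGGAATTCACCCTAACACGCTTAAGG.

14

Base counts: C=7, A=10, T=5, G=7
G+C = 7 + 7 = 14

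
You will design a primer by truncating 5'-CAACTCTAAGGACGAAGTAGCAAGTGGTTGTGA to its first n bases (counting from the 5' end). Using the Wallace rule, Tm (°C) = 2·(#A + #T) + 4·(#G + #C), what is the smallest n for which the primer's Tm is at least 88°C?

First 29 bases: CAACTCTAAGGACGAAGTAGCAAGTGGTT → Tm = 84°C (< 88°C)
First 30 bases: CAACTCTAAGGACGAAGTAGCAAGTGGTTG → Tm = 88°C (≥ 88°C)
Each additional base adds 2°C (A/T) or 4°C (G/C), so Tm is non-decreasing in n; n = 30 is the first length to reach 88°C.

n = 30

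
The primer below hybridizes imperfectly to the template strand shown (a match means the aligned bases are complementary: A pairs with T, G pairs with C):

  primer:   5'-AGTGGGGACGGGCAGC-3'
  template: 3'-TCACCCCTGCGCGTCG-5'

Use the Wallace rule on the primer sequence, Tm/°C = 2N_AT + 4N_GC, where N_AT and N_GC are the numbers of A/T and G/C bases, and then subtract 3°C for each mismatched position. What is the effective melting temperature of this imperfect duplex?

53°C

Primer base counts: A=3, T=1, G=9, C=3 → A+T=4, G+C=12
Perfect-match Tm = 2(4) + 4(12) = 8 + 48 = 56°C
Mismatches (positions where the bases are not complementary): 1 (at position 11)
Effective Tm = 56 − 1×3 = 56 − 3 = 53°C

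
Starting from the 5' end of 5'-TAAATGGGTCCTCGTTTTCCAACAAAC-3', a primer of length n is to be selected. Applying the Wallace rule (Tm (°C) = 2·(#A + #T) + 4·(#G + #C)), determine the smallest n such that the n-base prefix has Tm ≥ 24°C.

First 8 bases: TAAATGGG → Tm = 22°C (< 24°C)
First 9 bases: TAAATGGGT → Tm = 24°C (≥ 24°C)
Since every base adds ≥2°C, Tm only increases with n, so the threshold is first crossed at n = 9.

n = 9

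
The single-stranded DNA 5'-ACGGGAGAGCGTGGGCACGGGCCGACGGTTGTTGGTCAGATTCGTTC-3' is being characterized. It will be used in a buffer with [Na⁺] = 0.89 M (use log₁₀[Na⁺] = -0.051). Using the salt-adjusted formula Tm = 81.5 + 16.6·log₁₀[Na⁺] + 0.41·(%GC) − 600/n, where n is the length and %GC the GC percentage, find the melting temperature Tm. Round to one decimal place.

94.1°C

Length n = 47. Base counts: C=10, A=7, T=10, G=20
G+C = 30, so %GC = 30/47 × 100 = 63.83%
Salt term: 16.6 × (-0.051) = -0.847
GC term: 0.41 × 63.83 = 26.17; length term: −600/47 = −12.766
Tm = 81.5 + (-0.847) + 26.17 − 12.766 = 94.057 → 94.1°C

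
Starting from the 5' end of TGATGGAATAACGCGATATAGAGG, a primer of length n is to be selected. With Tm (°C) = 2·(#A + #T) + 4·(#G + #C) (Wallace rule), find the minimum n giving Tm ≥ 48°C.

n = 17

First 16 bases: TGATGGAATAACGCGA → Tm = 46°C (< 48°C)
First 17 bases: TGATGGAATAACGCGAT → Tm = 48°C (≥ 48°C)
Each additional base adds 2°C (A/T) or 4°C (G/C), so Tm is non-decreasing in n; n = 17 is the first length to reach 48°C.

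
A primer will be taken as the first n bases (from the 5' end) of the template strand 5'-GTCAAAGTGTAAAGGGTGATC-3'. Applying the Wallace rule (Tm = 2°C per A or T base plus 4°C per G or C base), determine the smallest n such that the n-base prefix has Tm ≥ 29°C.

n = 11

First 10 bases: GTCAAAGTGT → Tm = 28°C (< 29°C)
First 11 bases: GTCAAAGTGTA → Tm = 30°C (≥ 29°C)
Each additional base adds 2°C (A/T) or 4°C (G/C), so Tm is non-decreasing in n; n = 11 is the first length to reach 29°C.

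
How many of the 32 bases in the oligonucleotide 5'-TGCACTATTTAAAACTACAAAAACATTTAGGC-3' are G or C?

9

Base counts: T=9, A=14, C=6, G=3
Total G or C: 3 + 6 = 9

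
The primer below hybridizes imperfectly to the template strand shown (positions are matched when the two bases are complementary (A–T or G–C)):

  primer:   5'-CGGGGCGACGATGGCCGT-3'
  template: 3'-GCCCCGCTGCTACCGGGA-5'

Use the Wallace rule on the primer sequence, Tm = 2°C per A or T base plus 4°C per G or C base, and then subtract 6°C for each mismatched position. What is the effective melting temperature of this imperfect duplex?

58°C

Primer base counts: A=2, T=2, G=9, C=5 → A+T=4, G+C=14
Perfect-match Tm = 2(4) + 4(14) = 8 + 56 = 64°C
Mismatches (positions where the bases are not complementary): 1 (at position 17)
Effective Tm = 64 − 1×6 = 64 − 6 = 58°C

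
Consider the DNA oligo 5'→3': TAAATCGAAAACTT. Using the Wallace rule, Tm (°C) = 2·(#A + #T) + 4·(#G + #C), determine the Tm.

G=1, C=2, T=4, A=7
AT pairs contribute 11, GC pairs contribute 3.
Tm = 2(11) + 4(3) = 22 + 12 = 34°C

34°C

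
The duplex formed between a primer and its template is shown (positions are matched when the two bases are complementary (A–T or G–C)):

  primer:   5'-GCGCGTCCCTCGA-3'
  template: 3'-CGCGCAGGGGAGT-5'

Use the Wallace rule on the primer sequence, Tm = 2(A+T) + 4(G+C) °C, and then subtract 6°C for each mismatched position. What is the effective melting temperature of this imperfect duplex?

28°C

Primer base counts: A=1, T=2, G=4, C=6 → A+T=3, G+C=10
Perfect-match Tm = 2(3) + 4(10) = 6 + 40 = 46°C
Mismatches (positions where the bases are not complementary): 3 (at positions 10, 11, 12)
Effective Tm = 46 − 3×6 = 46 − 18 = 28°C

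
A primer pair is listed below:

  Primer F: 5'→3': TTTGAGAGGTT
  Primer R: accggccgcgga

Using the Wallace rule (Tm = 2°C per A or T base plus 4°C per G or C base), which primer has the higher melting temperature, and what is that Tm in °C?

Primer F: A+T=7, G+C=4 → Tm = 2(7)+4(4) = 30°C
Primer R: A+T=2, G+C=10 → Tm = 2(2)+4(10) = 44°C
30°C vs 44°C → primer R is higher.

Primer R, 44°C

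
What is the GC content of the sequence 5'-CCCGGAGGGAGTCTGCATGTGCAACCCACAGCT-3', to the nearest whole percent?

Base counts: A=7, T=5, C=11, G=10
G+C = 10 + 11 = 21 out of 33 bases
%GC = 21/33 × 100 = 63.64% ≈ 64%

64%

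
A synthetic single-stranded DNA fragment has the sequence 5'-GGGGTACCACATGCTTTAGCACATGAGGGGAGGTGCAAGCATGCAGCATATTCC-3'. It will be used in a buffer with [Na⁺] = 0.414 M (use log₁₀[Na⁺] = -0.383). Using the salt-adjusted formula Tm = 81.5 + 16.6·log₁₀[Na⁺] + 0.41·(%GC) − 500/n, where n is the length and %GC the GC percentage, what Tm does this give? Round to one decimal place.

87.9°C

Length n = 54. Scanning the sequence gives G=17, T=11, A=14, C=12.
G+C = 29, so %GC = 29/54 × 100 = 53.704%
Salt term: 16.6 × (-0.383) = -6.358
GC term: 0.41 × 53.704 = 22.019; length term: −500/54 = −9.259
Tm = 81.5 + (-6.358) + 22.019 − 9.259 = 87.902 → 87.9°C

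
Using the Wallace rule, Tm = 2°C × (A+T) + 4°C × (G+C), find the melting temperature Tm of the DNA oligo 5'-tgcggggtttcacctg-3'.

Counting bases: A=1, T=5, C=4, G=6
AT pairs contribute 6, GC pairs contribute 10.
Tm = 4·10 + 2·6 = 40 + 12 = 52°C

52°C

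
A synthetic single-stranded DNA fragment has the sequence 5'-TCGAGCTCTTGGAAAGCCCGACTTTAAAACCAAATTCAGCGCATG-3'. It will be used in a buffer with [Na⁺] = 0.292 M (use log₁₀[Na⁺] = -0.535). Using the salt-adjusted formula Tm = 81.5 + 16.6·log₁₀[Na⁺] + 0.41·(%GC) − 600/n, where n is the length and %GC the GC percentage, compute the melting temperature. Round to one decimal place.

78.4°C

Length n = 45. Base counts: C=12, T=10, G=9, A=14
G+C = 21, so %GC = 21/45 × 100 = 46.667%
Salt term: 16.6 × (-0.535) = -8.881
GC term: 0.41 × 46.667 = 19.133; length term: −600/45 = −13.333
Tm = 81.5 + (-8.881) + 19.133 − 13.333 = 78.419 → 78.4°C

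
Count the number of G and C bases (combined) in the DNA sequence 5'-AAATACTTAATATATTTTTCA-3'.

2

Base counts: T=10, G=0, C=2, A=9
Total G or C: 0 + 2 = 2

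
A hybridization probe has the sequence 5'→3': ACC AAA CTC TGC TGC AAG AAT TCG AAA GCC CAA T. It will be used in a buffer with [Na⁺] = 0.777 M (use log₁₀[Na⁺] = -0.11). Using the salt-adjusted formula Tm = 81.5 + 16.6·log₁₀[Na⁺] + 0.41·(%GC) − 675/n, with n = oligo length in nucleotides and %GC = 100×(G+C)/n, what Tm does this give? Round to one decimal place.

77.9°C

Length n = 34. Scanning the sequence gives C=10, G=5, T=6, A=13.
G+C = 15, so %GC = 15/34 × 100 = 44.118%
Salt term: 16.6 × (-0.11) = -1.826
GC term: 0.41 × 44.118 = 18.088; length term: −675/34 = −19.853
Tm = 81.5 + (-1.826) + 18.088 − 19.853 = 77.909 → 77.9°C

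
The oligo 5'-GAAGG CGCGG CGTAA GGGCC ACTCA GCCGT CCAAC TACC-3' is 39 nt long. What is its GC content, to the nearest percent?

A=9, T=4, G=12, C=14
G+C = 12 + 14 = 26 out of 39 bases
%GC = 26/39 × 100 = 66.67% ≈ 67%

67%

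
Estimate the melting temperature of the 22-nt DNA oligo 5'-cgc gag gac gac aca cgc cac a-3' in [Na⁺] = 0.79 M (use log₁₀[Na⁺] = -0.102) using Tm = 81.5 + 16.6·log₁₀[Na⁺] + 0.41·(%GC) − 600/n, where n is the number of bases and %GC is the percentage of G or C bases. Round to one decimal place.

Length n = 22. Base counts: G=6, C=9, A=7, T=0
G+C = 15, so %GC = 15/22 × 100 = 68.182%
Salt term: 16.6 × (-0.102) = -1.693
GC term: 0.41 × 68.182 = 27.955; length term: −600/22 = −27.273
Tm = 81.5 + (-1.693) + 27.955 − 27.273 = 80.489 → 80.5°C

80.5°C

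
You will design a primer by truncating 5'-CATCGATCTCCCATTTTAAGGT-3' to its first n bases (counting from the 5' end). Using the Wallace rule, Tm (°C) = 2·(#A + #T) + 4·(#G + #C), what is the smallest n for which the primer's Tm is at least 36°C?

First 11 bases: CATCGATCTCC → Tm = 34°C (< 36°C)
First 12 bases: CATCGATCTCCC → Tm = 38°C (≥ 36°C)
Each additional base adds 2°C (A/T) or 4°C (G/C), so Tm is non-decreasing in n; n = 12 is the first length to reach 36°C.

n = 12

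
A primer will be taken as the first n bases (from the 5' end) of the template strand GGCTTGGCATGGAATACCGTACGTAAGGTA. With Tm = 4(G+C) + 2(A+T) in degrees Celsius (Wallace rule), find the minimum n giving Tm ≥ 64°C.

n = 21

First 20 bases: GGCTTGGCATGGAATACCGT → Tm = 62°C (< 64°C)
First 21 bases: GGCTTGGCATGGAATACCGTA → Tm = 64°C (≥ 64°C)
Each additional base adds 2°C (A/T) or 4°C (G/C), so Tm is non-decreasing in n; n = 21 is the first length to reach 64°C.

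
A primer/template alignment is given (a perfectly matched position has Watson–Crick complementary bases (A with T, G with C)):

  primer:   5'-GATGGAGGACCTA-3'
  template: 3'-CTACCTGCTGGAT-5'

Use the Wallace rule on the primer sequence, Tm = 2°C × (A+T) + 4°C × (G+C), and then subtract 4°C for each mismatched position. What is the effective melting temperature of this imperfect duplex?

36°C

Primer base counts: A=4, T=2, G=5, C=2 → A+T=6, G+C=7
Perfect-match Tm = 2(6) + 4(7) = 12 + 28 = 40°C
Mismatches (positions where the bases are not complementary): 1 (at position 7)
Effective Tm = 40 − 1×4 = 40 − 4 = 36°C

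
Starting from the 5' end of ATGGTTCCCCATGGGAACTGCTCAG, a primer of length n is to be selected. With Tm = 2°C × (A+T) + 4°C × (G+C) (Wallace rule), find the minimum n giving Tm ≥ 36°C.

First 11 bases: ATGGTTCCCCA → Tm = 34°C (< 36°C)
First 12 bases: ATGGTTCCCCAT → Tm = 36°C (≥ 36°C)
Each additional base adds 2°C (A/T) or 4°C (G/C), so Tm is non-decreasing in n; n = 12 is the first length to reach 36°C.

n = 12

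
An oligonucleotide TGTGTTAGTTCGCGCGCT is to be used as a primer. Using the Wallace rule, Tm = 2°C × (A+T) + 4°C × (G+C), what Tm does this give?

56°C

G=6, A=1, T=7, C=4
So N_AT = 8 and N_GC = 10.
Tm = 4·10 + 2·8 = 40 + 16 = 56°C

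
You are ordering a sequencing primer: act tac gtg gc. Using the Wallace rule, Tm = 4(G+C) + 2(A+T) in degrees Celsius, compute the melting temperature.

Scanning the sequence gives A=2, C=3, T=3, G=3.
So N_AT = 5 and N_GC = 6.
Tm = 2(5) + 4(6) = 10 + 24 = 34°C

34°C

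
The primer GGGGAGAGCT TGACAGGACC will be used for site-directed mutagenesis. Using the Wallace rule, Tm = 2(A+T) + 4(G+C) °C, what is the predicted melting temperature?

Counting bases: T=2, C=4, A=5, G=9
So N_AT = 7 and N_GC = 13.
Tm = 2×7 + 4×13 = 66°C

66°C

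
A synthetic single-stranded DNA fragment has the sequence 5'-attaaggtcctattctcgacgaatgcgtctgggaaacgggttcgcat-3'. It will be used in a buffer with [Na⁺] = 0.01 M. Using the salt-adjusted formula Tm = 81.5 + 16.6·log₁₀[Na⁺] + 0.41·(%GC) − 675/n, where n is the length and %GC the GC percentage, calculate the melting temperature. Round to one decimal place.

Length n = 47. Scanning the sequence gives A=11, G=13, T=13, C=10.
G+C = 23, so %GC = 23/47 × 100 = 48.936%
Salt term: 16.6 × (-2) = -33.2
GC term: 0.41 × 48.936 = 20.064; length term: −675/47 = −14.362
Tm = 81.5 + (-33.2) + 20.064 − 14.362 = 54.002 → 54.0°C

54.0°C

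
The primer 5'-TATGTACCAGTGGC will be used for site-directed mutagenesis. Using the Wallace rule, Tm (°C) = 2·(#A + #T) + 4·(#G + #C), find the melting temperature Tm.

42°C

Base counts: T=4, G=4, C=3, A=3
A+T = 7, G+C = 7
Tm = 2×7 + 4×7 = 42°C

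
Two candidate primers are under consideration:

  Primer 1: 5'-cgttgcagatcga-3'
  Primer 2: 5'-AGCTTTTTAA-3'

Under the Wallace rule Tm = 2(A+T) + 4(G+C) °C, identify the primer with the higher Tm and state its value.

Primer 1, 40°C

Primer 1: A+T=6, G+C=7 → Tm = 2(6)+4(7) = 40°C
Primer 2: A+T=8, G+C=2 → Tm = 2(8)+4(2) = 24°C
40°C vs 24°C → primer 1 is higher.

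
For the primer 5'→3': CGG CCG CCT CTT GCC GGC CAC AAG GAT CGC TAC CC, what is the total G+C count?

25

Base counts: T=5, G=9, C=16, A=5
G+C = 9 + 16 = 25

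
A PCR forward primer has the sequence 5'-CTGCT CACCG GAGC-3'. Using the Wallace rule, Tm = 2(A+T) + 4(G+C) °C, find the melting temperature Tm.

48°C

Base counts: C=6, A=2, G=4, T=2
So N_AT = 4 and N_GC = 10.
Tm = 4·10 + 2·4 = 40 + 8 = 48°C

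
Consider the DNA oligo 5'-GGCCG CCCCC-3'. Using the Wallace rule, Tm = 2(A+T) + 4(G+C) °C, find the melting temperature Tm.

40°C

Counting bases: T=0, C=7, G=3, A=0
AT pairs contribute 0, GC pairs contribute 10.
Tm = 2(0) + 4(10) = 0 + 40 = 40°C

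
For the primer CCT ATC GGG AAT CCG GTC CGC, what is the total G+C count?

14

Scanning the sequence gives G=6, A=3, C=8, T=4.
Total G or C: 6 + 8 = 14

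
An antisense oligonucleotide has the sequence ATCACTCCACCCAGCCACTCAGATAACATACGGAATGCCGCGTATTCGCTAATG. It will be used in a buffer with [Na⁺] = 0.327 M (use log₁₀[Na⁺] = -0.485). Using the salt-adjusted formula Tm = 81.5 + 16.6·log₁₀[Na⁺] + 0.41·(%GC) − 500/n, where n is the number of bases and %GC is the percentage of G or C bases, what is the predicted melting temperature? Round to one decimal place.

84.7°C

Length n = 54. C=18, A=16, T=11, G=9
G+C = 27, so %GC = 27/54 × 100 = 50%
Salt term: 16.6 × (-0.485) = -8.051
GC term: 0.41 × 50 = 20.5; length term: −500/54 = −9.259
Tm = 81.5 + (-8.051) + 20.5 − 9.259 = 84.69 → 84.7°C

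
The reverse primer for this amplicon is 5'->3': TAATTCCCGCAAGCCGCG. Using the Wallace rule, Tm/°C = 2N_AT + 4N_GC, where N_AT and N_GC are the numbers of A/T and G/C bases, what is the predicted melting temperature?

58°C

A=4, C=7, T=3, G=4
AT pairs contribute 7, GC pairs contribute 11.
Tm = 2×7 + 4×11 = 58°C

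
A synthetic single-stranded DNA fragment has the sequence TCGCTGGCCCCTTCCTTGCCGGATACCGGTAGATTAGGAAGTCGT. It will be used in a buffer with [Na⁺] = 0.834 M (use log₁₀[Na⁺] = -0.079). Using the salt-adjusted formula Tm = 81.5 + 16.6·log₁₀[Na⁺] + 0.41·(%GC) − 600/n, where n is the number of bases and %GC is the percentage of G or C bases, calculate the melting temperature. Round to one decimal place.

90.5°C

Length n = 45. Base counts: A=7, T=12, C=13, G=13
G+C = 26, so %GC = 26/45 × 100 = 57.778%
Salt term: 16.6 × (-0.079) = -1.311
GC term: 0.41 × 57.778 = 23.689; length term: −600/45 = −13.333
Tm = 81.5 + (-1.311) + 23.689 − 13.333 = 90.545 → 90.5°C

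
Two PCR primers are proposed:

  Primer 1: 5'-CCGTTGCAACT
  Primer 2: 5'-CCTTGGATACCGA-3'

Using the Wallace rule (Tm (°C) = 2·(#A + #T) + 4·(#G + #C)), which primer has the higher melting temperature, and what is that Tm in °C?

Primer 1: A+T=5, G+C=6 → Tm = 2(5)+4(6) = 34°C
Primer 2: A+T=6, G+C=7 → Tm = 2(6)+4(7) = 40°C
34°C vs 40°C → primer 2 is higher.

Primer 2, 40°C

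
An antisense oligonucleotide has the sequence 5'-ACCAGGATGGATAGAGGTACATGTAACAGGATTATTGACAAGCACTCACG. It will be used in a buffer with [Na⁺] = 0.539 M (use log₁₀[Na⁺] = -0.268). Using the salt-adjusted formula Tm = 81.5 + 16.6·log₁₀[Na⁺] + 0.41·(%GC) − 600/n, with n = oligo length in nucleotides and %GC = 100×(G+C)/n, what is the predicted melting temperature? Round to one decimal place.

Length n = 50. C=9, T=10, A=18, G=13
G+C = 22, so %GC = 22/50 × 100 = 44%
Salt term: 16.6 × (-0.268) = -4.449
GC term: 0.41 × 44 = 18.04; length term: −600/50 = −12
Tm = 81.5 + (-4.449) + 18.04 − 12 = 83.091 → 83.1°C

83.1°C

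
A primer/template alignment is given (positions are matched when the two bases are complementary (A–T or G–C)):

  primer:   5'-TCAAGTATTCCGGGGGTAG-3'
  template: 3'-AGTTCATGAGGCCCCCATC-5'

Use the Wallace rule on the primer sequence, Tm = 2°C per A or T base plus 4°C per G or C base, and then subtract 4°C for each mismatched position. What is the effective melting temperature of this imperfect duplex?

54°C

Primer base counts: A=4, T=5, G=7, C=3 → A+T=9, G+C=10
Perfect-match Tm = 2(9) + 4(10) = 18 + 40 = 58°C
Mismatches (positions where the bases are not complementary): 1 (at position 8)
Effective Tm = 58 − 1×4 = 58 − 4 = 54°C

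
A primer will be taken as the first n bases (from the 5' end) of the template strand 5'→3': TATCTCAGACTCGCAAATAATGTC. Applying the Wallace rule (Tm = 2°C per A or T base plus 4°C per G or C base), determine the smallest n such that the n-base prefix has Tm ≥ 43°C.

n = 15

First 14 bases: TATCTCAGACTCGC → Tm = 42°C (< 43°C)
First 15 bases: TATCTCAGACTCGCA → Tm = 44°C (≥ 43°C)
Since every base adds ≥2°C, Tm only increases with n, so the threshold is first crossed at n = 15.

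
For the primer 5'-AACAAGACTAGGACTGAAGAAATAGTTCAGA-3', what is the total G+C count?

Counting bases: G=7, A=15, C=4, T=5
G+C = 7 + 4 = 11

11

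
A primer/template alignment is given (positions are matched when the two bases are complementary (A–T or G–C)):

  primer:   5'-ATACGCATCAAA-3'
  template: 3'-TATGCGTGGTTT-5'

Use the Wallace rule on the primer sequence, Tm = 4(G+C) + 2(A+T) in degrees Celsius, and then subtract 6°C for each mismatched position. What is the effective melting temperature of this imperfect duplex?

Primer base counts: A=6, T=2, G=1, C=3 → A+T=8, G+C=4
Perfect-match Tm = 2(8) + 4(4) = 16 + 16 = 32°C
Mismatches (positions where the bases are not complementary): 1 (at position 8)
Effective Tm = 32 − 1×6 = 32 − 6 = 26°C

26°C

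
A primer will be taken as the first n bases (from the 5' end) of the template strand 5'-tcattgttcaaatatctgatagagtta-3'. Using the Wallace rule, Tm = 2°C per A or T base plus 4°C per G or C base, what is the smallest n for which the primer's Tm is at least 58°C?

First 22 bases: TCATTGTTCAAATATCTGATAG → Tm = 56°C (< 58°C)
First 23 bases: TCATTGTTCAAATATCTGATAGA → Tm = 58°C (≥ 58°C)
Each additional base adds 2°C (A/T) or 4°C (G/C), so Tm is non-decreasing in n; n = 23 is the first length to reach 58°C.

n = 23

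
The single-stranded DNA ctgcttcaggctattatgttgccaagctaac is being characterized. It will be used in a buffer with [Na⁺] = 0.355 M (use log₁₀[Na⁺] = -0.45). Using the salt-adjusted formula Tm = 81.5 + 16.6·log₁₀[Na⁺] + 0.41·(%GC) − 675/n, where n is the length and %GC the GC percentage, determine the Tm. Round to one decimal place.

70.8°C

Length n = 31. Counting bases: A=7, T=10, C=8, G=6
G+C = 14, so %GC = 14/31 × 100 = 45.161%
Salt term: 16.6 × (-0.45) = -7.47
GC term: 0.41 × 45.161 = 18.516; length term: −675/31 = −21.774
Tm = 81.5 + (-7.47) + 18.516 − 21.774 = 70.772 → 70.8°C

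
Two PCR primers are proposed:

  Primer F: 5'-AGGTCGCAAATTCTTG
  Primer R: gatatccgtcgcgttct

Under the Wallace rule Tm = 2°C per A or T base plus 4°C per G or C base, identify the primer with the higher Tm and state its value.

Primer R, 52°C

Primer F: A+T=9, G+C=7 → Tm = 2(9)+4(7) = 46°C
Primer R: A+T=8, G+C=9 → Tm = 2(8)+4(9) = 52°C
46°C vs 52°C → primer R is higher.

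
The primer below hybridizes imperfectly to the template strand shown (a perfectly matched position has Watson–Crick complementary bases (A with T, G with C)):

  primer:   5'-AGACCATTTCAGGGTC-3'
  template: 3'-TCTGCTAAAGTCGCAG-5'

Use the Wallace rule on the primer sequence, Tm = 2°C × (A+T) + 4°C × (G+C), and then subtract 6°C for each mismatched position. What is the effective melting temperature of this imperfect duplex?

36°C

Primer base counts: A=4, T=4, G=4, C=4 → A+T=8, G+C=8
Perfect-match Tm = 2(8) + 4(8) = 16 + 32 = 48°C
Mismatches (positions where the bases are not complementary): 2 (at positions 5, 13)
Effective Tm = 48 − 2×6 = 48 − 12 = 36°C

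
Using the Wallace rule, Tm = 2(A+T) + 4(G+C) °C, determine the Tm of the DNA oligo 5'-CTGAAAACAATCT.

Scanning the sequence gives T=3, A=6, G=1, C=3.
So N_AT = 9 and N_GC = 4.
Tm = 4·4 + 2·9 = 16 + 18 = 34°C

34°C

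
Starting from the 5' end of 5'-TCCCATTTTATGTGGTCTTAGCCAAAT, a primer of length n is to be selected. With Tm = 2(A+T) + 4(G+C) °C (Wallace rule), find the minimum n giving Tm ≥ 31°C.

First 11 bases: TCCCATTTTAT → Tm = 28°C (< 31°C)
First 12 bases: TCCCATTTTATG → Tm = 32°C (≥ 31°C)
Each additional base adds 2°C (A/T) or 4°C (G/C), so Tm is non-decreasing in n; n = 12 is the first length to reach 31°C.

n = 12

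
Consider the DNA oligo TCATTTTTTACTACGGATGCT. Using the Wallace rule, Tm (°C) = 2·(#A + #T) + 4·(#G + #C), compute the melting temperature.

56°C

Counting bases: A=4, C=4, G=3, T=10
So N_AT = 14 and N_GC = 7.
Tm = 4·7 + 2·14 = 28 + 28 = 56°C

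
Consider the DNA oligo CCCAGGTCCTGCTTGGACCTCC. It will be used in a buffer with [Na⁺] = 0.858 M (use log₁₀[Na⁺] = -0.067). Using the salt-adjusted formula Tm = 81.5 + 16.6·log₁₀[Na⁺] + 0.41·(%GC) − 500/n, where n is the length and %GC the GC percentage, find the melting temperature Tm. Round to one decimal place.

Length n = 22. T=5, A=2, C=10, G=5
G+C = 15, so %GC = 15/22 × 100 = 68.182%
Salt term: 16.6 × (-0.067) = -1.112
GC term: 0.41 × 68.182 = 27.955; length term: −500/22 = −22.727
Tm = 81.5 + (-1.112) + 27.955 − 22.727 = 85.616 → 85.6°C

85.6°C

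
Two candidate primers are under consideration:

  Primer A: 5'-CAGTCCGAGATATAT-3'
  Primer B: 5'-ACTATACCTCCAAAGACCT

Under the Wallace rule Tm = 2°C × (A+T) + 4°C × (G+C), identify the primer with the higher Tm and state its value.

Primer B, 54°C

Primer A: A+T=9, G+C=6 → Tm = 2(9)+4(6) = 42°C
Primer B: A+T=11, G+C=8 → Tm = 2(11)+4(8) = 54°C
42°C vs 54°C → primer B is higher.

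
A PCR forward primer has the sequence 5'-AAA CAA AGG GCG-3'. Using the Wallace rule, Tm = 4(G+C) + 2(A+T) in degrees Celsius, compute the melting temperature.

36°C

T=0, A=6, C=2, G=4
AT pairs contribute 6, GC pairs contribute 6.
Tm = 2×6 + 4×6 = 36°C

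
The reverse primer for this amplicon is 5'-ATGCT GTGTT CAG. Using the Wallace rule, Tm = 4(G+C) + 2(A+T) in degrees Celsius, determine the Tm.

Base counts: T=5, C=2, G=4, A=2
AT pairs contribute 7, GC pairs contribute 6.
Tm = 2(7) + 4(6) = 14 + 24 = 38°C

38°C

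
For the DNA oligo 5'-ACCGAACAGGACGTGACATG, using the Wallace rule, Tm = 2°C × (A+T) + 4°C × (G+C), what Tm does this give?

C=5, T=2, G=6, A=7
AT pairs contribute 9, GC pairs contribute 11.
Tm = 4·11 + 2·9 = 44 + 18 = 62°C

62°C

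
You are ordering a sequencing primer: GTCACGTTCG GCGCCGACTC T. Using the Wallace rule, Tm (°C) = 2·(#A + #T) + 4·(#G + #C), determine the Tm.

Scanning the sequence gives A=2, T=5, C=8, G=6.
AT pairs contribute 7, GC pairs contribute 14.
Tm = 2×7 + 4×14 = 70°C

70°C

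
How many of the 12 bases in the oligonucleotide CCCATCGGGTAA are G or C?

Scanning the sequence gives C=4, G=3, A=3, T=2.
Total G or C: 3 + 4 = 7

7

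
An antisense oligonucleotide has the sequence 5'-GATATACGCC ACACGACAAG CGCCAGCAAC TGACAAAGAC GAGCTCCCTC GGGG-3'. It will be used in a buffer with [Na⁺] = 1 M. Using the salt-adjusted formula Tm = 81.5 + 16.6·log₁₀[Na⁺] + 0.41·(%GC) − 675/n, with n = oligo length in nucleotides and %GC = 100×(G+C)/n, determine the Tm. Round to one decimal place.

93.3°C

Length n = 54. Base counts: G=14, C=18, A=17, T=5
G+C = 32, so %GC = 32/54 × 100 = 59.259%
Salt term: 16.6 × (0) = 0
GC term: 0.41 × 59.259 = 24.296; length term: −675/54 = −12.5
Tm = 81.5 + (0) + 24.296 − 12.5 = 93.296 → 93.3°C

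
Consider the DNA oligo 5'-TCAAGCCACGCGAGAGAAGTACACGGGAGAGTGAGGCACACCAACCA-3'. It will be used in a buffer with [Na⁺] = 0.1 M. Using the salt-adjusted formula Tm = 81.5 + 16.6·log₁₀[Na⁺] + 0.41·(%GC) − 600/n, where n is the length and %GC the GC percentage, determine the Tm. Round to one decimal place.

Length n = 47. Counting bases: G=14, A=17, T=3, C=13
G+C = 27, so %GC = 27/47 × 100 = 57.447%
Salt term: 16.6 × (-1) = -16.6
GC term: 0.41 × 57.447 = 23.553; length term: −600/47 = −12.766
Tm = 81.5 + (-16.6) + 23.553 − 12.766 = 75.687 → 75.7°C

75.7°C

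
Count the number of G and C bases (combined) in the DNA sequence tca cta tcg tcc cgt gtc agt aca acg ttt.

14

Counting bases: T=10, G=5, C=9, A=6
Total G or C: 5 + 9 = 14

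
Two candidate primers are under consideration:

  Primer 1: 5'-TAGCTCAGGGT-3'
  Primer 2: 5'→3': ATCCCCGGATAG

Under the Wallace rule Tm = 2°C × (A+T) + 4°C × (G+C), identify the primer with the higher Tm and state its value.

Primer 2, 38°C

Primer 1: A+T=5, G+C=6 → Tm = 2(5)+4(6) = 34°C
Primer 2: A+T=5, G+C=7 → Tm = 2(5)+4(7) = 38°C
34°C vs 38°C → primer 2 is higher.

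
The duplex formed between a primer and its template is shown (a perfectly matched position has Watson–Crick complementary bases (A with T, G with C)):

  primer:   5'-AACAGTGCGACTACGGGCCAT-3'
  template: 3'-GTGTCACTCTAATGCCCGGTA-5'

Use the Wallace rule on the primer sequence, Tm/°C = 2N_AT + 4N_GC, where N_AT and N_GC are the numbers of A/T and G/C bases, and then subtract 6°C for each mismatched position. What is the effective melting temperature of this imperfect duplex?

Primer base counts: A=6, T=3, G=6, C=6 → A+T=9, G+C=12
Perfect-match Tm = 2(9) + 4(12) = 18 + 48 = 66°C
Mismatches (positions where the bases are not complementary): 3 (at positions 1, 8, 11)
Effective Tm = 66 − 3×6 = 66 − 18 = 48°C

48°C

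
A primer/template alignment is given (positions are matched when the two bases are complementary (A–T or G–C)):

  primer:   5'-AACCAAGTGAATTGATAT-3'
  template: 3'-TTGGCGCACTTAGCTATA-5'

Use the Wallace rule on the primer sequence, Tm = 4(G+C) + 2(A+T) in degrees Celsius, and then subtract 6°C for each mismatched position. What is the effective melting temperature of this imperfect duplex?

28°C

Primer base counts: A=8, T=5, G=3, C=2 → A+T=13, G+C=5
Perfect-match Tm = 2(13) + 4(5) = 26 + 20 = 46°C
Mismatches (positions where the bases are not complementary): 3 (at positions 5, 6, 13)
Effective Tm = 46 − 3×6 = 46 − 18 = 28°C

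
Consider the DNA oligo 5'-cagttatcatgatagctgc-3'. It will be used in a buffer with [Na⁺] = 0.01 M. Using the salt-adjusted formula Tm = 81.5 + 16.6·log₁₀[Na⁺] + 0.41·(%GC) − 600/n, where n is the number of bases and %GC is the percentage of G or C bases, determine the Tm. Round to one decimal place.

Length n = 19. Counting bases: G=4, A=5, C=4, T=6
G+C = 8, so %GC = 8/19 × 100 = 42.105%
Salt term: 16.6 × (-2) = -33.2
GC term: 0.41 × 42.105 = 17.263; length term: −600/19 = −31.579
Tm = 81.5 + (-33.2) + 17.263 − 31.579 = 33.984 → 34.0°C

34.0°C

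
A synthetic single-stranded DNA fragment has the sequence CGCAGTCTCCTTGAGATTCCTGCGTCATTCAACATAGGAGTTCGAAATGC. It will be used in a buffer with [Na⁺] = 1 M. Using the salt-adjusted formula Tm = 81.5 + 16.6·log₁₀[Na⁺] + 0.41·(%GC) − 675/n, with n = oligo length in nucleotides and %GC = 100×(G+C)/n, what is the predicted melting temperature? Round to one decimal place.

87.7°C

Length n = 50. C=13, T=14, G=11, A=12
G+C = 24, so %GC = 24/50 × 100 = 48%
Salt term: 16.6 × (0) = 0
GC term: 0.41 × 48 = 19.68; length term: −675/50 = −13.5
Tm = 81.5 + (0) + 19.68 − 13.5 = 87.68 → 87.7°C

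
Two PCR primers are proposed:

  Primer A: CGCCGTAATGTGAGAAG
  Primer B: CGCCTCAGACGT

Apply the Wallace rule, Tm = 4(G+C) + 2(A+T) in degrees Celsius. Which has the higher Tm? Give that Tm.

Primer A, 52°C

Primer A: A+T=8, G+C=9 → Tm = 2(8)+4(9) = 52°C
Primer B: A+T=4, G+C=8 → Tm = 2(4)+4(8) = 40°C
52°C vs 40°C → primer A is higher.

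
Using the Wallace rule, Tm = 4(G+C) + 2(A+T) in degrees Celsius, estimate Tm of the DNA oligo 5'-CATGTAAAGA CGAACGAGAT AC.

62°C

T=3, G=5, A=10, C=4
A+T = 13, G+C = 9
Tm = 2×13 + 4×9 = 62°C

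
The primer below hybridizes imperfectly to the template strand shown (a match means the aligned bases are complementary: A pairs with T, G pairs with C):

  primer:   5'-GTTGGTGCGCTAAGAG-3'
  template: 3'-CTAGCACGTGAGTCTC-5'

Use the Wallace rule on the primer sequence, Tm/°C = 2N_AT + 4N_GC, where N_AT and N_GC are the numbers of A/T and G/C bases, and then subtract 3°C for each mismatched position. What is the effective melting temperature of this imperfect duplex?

38°C

Primer base counts: A=3, T=4, G=7, C=2 → A+T=7, G+C=9
Perfect-match Tm = 2(7) + 4(9) = 14 + 36 = 50°C
Mismatches (positions where the bases are not complementary): 4 (at positions 2, 4, 9, 12)
Effective Tm = 50 − 4×3 = 50 − 12 = 38°C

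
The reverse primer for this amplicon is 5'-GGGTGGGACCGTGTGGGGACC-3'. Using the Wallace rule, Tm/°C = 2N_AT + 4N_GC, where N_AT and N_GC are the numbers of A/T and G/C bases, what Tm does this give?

T=3, G=12, C=4, A=2
A+T = 5, G+C = 16
Tm = 2(5) + 4(16) = 10 + 64 = 74°C

74°C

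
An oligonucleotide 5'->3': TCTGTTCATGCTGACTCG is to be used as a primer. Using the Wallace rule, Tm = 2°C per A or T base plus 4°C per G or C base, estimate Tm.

Counting bases: G=4, T=7, C=5, A=2
So N_AT = 9 and N_GC = 9.
Tm = 4·9 + 2·9 = 36 + 18 = 54°C

54°C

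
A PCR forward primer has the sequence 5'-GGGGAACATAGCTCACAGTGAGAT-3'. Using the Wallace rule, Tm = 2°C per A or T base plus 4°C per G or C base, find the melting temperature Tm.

C=4, G=8, T=4, A=8
AT pairs contribute 12, GC pairs contribute 12.
Tm = 4·12 + 2·12 = 48 + 24 = 72°C

72°C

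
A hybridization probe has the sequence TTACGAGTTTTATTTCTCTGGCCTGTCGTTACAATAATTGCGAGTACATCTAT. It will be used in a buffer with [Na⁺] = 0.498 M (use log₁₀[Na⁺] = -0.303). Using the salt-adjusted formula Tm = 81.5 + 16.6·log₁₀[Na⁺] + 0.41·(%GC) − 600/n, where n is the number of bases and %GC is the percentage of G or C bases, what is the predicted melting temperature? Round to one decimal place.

Length n = 53. Base counts: T=22, G=9, C=10, A=12
G+C = 19, so %GC = 19/53 × 100 = 35.849%
Salt term: 16.6 × (-0.303) = -5.03
GC term: 0.41 × 35.849 = 14.698; length term: −600/53 = −11.321
Tm = 81.5 + (-5.03) + 14.698 − 11.321 = 79.847 → 79.8°C

79.8°C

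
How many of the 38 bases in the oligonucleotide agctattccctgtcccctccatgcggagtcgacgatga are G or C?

Scanning the sequence gives T=9, G=9, C=13, A=7.
G+C = 9 + 13 = 22

22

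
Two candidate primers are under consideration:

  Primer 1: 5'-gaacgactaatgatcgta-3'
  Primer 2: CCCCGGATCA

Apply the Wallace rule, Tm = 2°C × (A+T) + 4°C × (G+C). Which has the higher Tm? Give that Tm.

Primer 1, 50°C

Primer 1: A+T=11, G+C=7 → Tm = 2(11)+4(7) = 50°C
Primer 2: A+T=3, G+C=7 → Tm = 2(3)+4(7) = 34°C
50°C vs 34°C → primer 1 is higher.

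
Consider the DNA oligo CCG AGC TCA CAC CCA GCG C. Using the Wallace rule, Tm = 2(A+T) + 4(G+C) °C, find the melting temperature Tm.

T=1, C=10, G=4, A=4
AT pairs contribute 5, GC pairs contribute 14.
Tm = 4·14 + 2·5 = 56 + 10 = 66°C

66°C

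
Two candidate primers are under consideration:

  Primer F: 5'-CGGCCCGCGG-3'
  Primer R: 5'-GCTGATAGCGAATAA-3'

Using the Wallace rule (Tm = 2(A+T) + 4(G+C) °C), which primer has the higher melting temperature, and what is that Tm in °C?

Primer R, 42°C

Primer F: A+T=0, G+C=10 → Tm = 2(0)+4(10) = 40°C
Primer R: A+T=9, G+C=6 → Tm = 2(9)+4(6) = 42°C
40°C vs 42°C → primer R is higher.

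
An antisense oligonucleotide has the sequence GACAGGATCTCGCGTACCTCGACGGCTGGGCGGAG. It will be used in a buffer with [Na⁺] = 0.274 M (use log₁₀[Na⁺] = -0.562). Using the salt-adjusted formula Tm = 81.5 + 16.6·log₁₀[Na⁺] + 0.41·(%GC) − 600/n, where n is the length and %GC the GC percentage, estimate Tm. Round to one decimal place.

Length n = 35. Base counts: A=6, T=5, C=10, G=14
G+C = 24, so %GC = 24/35 × 100 = 68.571%
Salt term: 16.6 × (-0.562) = -9.329
GC term: 0.41 × 68.571 = 28.114; length term: −600/35 = −17.143
Tm = 81.5 + (-9.329) + 28.114 − 17.143 = 83.142 → 83.1°C

83.1°C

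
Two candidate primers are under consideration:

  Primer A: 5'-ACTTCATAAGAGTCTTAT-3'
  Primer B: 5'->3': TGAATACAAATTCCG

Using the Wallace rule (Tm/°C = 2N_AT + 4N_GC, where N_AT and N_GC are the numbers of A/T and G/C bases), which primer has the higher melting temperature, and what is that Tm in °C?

Primer A, 46°C

Primer A: A+T=13, G+C=5 → Tm = 2(13)+4(5) = 46°C
Primer B: A+T=10, G+C=5 → Tm = 2(10)+4(5) = 40°C
46°C vs 40°C → primer A is higher.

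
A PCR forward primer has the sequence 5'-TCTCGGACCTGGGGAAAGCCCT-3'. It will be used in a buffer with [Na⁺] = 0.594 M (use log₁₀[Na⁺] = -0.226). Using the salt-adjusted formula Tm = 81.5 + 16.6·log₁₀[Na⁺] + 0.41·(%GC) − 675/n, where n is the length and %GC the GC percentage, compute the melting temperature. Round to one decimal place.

Length n = 22. C=7, A=4, T=4, G=7
G+C = 14, so %GC = 14/22 × 100 = 63.636%
Salt term: 16.6 × (-0.226) = -3.752
GC term: 0.41 × 63.636 = 26.091; length term: −675/22 = −30.682
Tm = 81.5 + (-3.752) + 26.091 − 30.682 = 73.157 → 73.2°C

73.2°C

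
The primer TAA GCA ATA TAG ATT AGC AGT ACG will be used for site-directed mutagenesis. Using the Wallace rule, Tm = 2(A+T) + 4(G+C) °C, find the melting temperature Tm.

T=6, G=5, A=10, C=3
A+T = 16, G+C = 8
Tm = 4·8 + 2·16 = 32 + 32 = 64°C

64°C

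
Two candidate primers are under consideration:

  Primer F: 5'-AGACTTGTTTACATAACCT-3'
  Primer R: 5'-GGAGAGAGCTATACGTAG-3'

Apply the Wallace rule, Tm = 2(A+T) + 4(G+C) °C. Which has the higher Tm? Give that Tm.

Primer F: A+T=13, G+C=6 → Tm = 2(13)+4(6) = 50°C
Primer R: A+T=9, G+C=9 → Tm = 2(9)+4(9) = 54°C
50°C vs 54°C → primer R is higher.

Primer R, 54°C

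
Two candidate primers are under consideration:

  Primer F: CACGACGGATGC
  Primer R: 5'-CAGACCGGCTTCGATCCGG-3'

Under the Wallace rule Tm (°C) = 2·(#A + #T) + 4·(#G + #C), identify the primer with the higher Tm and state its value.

Primer F: A+T=4, G+C=8 → Tm = 2(4)+4(8) = 40°C
Primer R: A+T=6, G+C=13 → Tm = 2(6)+4(13) = 64°C
40°C vs 64°C → primer R is higher.

Primer R, 64°C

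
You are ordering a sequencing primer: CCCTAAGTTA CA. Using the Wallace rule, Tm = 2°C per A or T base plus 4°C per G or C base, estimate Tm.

34°C

Base counts: C=4, T=3, G=1, A=4
A+T = 7, G+C = 5
Tm = 2×7 + 4×5 = 34°C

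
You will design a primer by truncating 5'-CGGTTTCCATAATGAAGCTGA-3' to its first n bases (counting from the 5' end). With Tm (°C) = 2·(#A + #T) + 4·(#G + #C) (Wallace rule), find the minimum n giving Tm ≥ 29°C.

First 9 bases: CGGTTTCCA → Tm = 28°C (< 29°C)
First 10 bases: CGGTTTCCAT → Tm = 30°C (≥ 29°C)
Since every base adds ≥2°C, Tm only increases with n, so the threshold is first crossed at n = 10.

n = 10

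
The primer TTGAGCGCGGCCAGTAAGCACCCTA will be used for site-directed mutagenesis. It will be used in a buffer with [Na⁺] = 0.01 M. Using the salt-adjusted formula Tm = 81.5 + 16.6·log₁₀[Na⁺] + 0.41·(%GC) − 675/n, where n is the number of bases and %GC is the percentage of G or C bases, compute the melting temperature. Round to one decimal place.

Length n = 25. Counting bases: A=6, G=7, T=4, C=8
G+C = 15, so %GC = 15/25 × 100 = 60%
Salt term: 16.6 × (-2) = -33.2
GC term: 0.41 × 60 = 24.6; length term: −675/25 = −27
Tm = 81.5 + (-33.2) + 24.6 − 27 = 45.9 → 45.9°C

45.9°C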